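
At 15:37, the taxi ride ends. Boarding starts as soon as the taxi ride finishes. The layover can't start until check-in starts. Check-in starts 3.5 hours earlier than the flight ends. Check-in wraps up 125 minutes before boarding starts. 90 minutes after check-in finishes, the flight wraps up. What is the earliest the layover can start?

11:32

Boarding starts at 15:37.
Check-in ends at 15:37 − 125 min = 13:32.
The flight ends at 13:32 + 90 min = 15:02.
Check-in starts at 15:02 − 210 min = 11:32.
The layover is bounded by check-in, so the earliest it can start is 11:32.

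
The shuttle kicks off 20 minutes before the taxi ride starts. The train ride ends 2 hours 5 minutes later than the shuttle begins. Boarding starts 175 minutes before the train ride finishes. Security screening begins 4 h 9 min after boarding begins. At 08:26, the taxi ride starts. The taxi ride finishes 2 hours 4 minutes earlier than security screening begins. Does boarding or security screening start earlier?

The shuttle starts at 08:26 − 20 min = 08:06.
The train ride ends at 08:06 + 125 min = 10:11.
Boarding starts at 10:11 − 175 min = 07:16.
Security screening starts at 07:16 + 249 min = 11:25.
Boarding starts at 07:16 and security screening starts at 11:25, so boarding is first.

boarding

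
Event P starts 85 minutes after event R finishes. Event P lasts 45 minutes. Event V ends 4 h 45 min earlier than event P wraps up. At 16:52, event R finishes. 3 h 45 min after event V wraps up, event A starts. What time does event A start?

Event P starts at 16:52 + 85 min = 18:17.
Event P ends at 18:17 + 45 min = 19:02.
Event V ends at 19:02 − 285 min = 14:17.
Event A starts at 14:17 + 225 min = 18:02.

18:02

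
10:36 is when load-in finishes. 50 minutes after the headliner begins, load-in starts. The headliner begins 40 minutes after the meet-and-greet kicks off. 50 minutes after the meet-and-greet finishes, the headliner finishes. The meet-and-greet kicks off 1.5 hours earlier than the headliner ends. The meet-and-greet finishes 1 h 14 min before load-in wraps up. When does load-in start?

10:12

The meet-and-greet ends at 10:36 − 74 min = 09:22.
The headliner ends at 09:22 + 50 min = 10:12.
The meet-and-greet starts at 10:12 − 90 min = 08:42.
The headliner starts at 08:42 + 40 min = 09:22.
Load-in starts at 09:22 + 50 min = 10:12.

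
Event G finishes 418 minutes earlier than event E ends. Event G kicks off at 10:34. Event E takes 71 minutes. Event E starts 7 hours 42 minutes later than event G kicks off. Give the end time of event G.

Event E starts at 10:34 + 462 min = 18:16.
Event E ends at 18:16 + 71 min = 19:27.
Event G ends at 19:27 − 418 min = 12:29.

12:29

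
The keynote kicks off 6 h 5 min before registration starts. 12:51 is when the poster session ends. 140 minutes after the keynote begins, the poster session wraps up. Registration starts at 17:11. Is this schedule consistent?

No

The keynote starts at 17:11 − 365 min = 11:06.
The poster session ends at 11:06 + 140 min = 13:26.
But the poster session is also said to end at 12:51 — a 35-minute conflict.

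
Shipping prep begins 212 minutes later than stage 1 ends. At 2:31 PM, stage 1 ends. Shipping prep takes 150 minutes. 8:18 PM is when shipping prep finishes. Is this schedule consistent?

Shipping prep starts at 2:31 PM + 212 min = 6:03 PM.
Shipping prep ends at 6:03 PM + 150 min = 8:33 PM.
But shipping prep is also said to end at 8:18 PM — a 15-minute conflict.

No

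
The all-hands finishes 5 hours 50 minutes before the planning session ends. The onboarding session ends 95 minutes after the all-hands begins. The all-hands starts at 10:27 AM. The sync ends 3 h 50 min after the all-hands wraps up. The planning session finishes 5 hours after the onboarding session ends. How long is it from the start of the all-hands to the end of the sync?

The onboarding session ends at 10:27 AM + 95 min = 12:02 PM.
The planning session ends at 12:02 PM + 300 min = 5:02 PM.
The all-hands ends at 5:02 PM − 350 min = 11:12 AM.
The sync ends at 11:12 AM + 230 min = 3:02 PM.
From 10:27 AM to 3:02 PM is 4 hours 35 minutes.

4 hours 35 minutes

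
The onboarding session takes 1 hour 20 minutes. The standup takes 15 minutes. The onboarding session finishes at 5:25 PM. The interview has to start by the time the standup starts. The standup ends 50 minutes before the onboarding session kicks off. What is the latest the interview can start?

The onboarding session starts at 5:25 PM − 80 min = 4:05 PM.
The standup ends at 4:05 PM − 50 min = 3:15 PM.
The standup starts at 3:15 PM − 15 min = 3:00 PM.
The interview is bounded by the standup, so the latest it can start is 3:00 PM.

3:00 PM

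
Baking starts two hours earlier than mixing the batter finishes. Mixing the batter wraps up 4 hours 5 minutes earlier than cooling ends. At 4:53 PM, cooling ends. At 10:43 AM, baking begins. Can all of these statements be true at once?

No

Mixing the batter ends at 4:53 PM − 245 min = 12:48 PM.
Baking starts at 12:48 PM − 120 min = 10:48 AM.
But baking is also said to start at 10:43 AM — a 5-minute conflict.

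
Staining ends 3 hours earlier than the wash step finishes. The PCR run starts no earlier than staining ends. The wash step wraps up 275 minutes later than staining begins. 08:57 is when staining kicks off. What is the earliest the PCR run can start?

10:32

The wash step ends at 08:57 + 275 min = 13:32.
Staining ends at 13:32 − 180 min = 10:32.
The PCR run is bounded by staining, so the earliest it can start is 10:32.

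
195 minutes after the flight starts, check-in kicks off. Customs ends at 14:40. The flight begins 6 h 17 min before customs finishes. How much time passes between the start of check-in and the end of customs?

The flight starts at 14:40 − 377 min = 08:23.
Check-in starts at 08:23 + 195 min = 11:38.
From 11:38 to 14:40 is 3 hours 2 minutes.

3 hours 2 minutes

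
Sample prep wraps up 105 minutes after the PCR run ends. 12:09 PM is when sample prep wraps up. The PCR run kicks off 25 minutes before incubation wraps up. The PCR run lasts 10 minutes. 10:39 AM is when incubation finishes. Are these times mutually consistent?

The PCR run starts at 10:39 AM − 25 min = 10:14 AM.
The PCR run ends at 10:14 AM + 10 min = 10:24 AM.
Sample prep ends at 10:24 AM + 105 min = 12:09 PM.
That matches the stated 12:09 PM, so the schedule is consistent.

Yes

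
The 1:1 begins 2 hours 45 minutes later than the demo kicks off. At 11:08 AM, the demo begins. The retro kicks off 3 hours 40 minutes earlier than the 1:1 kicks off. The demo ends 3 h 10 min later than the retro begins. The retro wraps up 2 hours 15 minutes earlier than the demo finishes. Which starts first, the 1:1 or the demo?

The 1:1 starts at 11:08 AM + 165 min = 1:53 PM.
The 1:1 starts at 1:53 PM and the demo starts at 11:08 AM, so the demo is first.

the demo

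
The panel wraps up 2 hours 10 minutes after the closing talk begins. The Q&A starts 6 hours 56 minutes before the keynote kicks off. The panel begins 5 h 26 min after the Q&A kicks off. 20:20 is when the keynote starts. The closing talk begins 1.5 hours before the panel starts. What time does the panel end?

19:30

The Q&A starts at 20:20 − 416 min = 13:24.
The panel starts at 13:24 + 326 min = 18:50.
The closing talk starts at 18:50 − 90 min = 17:20.
The panel ends at 17:20 + 130 min = 19:30.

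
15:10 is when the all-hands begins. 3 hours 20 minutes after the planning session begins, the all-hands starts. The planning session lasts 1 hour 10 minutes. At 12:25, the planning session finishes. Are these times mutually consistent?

The planning session starts at 12:25 − 70 min = 11:15.
The all-hands starts at 11:15 + 200 min = 14:35.
But the all-hands is also said to start at 15:10 — a 35-minute conflict.

No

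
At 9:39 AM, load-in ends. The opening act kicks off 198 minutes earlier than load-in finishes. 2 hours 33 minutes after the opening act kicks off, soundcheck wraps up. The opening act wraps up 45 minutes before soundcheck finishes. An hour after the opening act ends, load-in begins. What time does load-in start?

9:09 AM

The opening act starts at 9:39 AM − 198 min = 6:21 AM.
Soundcheck ends at 6:21 AM + 153 min = 8:54 AM.
The opening act ends at 8:54 AM − 45 min = 8:09 AM.
Load-in starts at 8:09 AM + 60 min = 9:09 AM.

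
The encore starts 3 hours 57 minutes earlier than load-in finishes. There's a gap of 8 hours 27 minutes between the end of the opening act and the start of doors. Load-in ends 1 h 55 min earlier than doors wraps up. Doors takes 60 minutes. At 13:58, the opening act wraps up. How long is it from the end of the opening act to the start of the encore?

Doors starts at 13:58 + 507 min = 22:25.
Doors ends at 22:25 + 60 min = 23:25.
Load-in ends at 23:25 − 115 min = 21:30.
The encore starts at 21:30 − 237 min = 17:33.
From 13:58 to 17:33 is 3 hours 35 minutes.

3 hours 35 minutes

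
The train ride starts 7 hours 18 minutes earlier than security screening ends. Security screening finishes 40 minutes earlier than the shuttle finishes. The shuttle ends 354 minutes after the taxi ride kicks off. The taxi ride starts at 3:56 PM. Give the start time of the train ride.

1:52 PM

The shuttle ends at 3:56 PM + 354 min = 9:50 PM.
Security screening ends at 9:50 PM − 40 min = 9:10 PM.
The train ride starts at 9:10 PM − 438 min = 1:52 PM.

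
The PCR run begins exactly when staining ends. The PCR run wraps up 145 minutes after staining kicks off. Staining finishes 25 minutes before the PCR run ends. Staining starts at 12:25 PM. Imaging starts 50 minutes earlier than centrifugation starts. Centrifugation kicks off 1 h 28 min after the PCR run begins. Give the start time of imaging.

3:03 PM

The PCR run ends at 12:25 PM + 145 min = 2:50 PM.
Staining ends at 2:50 PM − 25 min = 2:25 PM.
So the PCR run starts at 2:25 PM.
Centrifugation starts at 2:25 PM + 88 min = 3:53 PM.
Imaging starts at 3:53 PM − 50 min = 3:03 PM.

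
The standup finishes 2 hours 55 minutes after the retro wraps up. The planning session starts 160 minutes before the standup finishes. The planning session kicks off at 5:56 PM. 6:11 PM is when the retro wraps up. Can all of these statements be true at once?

No

The standup ends at 6:11 PM + 175 min = 9:06 PM.
The planning session starts at 9:06 PM − 160 min = 6:26 PM.
But the planning session is also said to start at 5:56 PM — a 30-minute conflict.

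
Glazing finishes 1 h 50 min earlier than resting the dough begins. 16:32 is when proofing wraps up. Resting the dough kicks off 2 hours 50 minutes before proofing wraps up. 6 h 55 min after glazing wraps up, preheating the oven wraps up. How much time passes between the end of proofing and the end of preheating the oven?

Resting the dough starts at 16:32 − 170 min = 13:42.
Glazing ends at 13:42 − 110 min = 11:52.
Preheating the oven ends at 11:52 + 415 min = 18:47.
From 16:32 to 18:47 is 135 minutes.

135 minutes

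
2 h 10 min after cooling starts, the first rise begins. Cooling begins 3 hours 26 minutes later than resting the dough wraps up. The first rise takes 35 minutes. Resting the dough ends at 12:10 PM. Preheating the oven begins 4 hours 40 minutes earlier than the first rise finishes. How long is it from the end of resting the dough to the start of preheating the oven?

Cooling starts at 12:10 PM + 206 min = 3:36 PM.
The first rise starts at 3:36 PM + 130 min = 5:46 PM.
The first rise ends at 5:46 PM + 35 min = 6:21 PM.
Preheating the oven starts at 6:21 PM − 280 min = 1:41 PM.
From 12:10 PM to 1:41 PM is 1 h 31 min.

1 h 31 min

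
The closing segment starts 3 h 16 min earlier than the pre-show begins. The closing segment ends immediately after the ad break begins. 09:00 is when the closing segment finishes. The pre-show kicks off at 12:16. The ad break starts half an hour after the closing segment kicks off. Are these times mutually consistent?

The closing segment starts at 12:16 − 196 min = 09:00.
The ad break starts at 09:00 + 30 min = 09:30.
So the closing segment ends at 09:30.
But the closing segment is also said to end at 09:00 — a 30-minute conflict.

No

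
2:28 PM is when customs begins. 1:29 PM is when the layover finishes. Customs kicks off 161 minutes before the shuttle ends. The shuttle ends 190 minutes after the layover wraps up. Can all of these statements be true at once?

The shuttle ends at 1:29 PM + 190 min = 4:39 PM.
Customs starts at 4:39 PM − 161 min = 1:58 PM.
But customs is also said to start at 2:28 PM — a 30-minute conflict.

No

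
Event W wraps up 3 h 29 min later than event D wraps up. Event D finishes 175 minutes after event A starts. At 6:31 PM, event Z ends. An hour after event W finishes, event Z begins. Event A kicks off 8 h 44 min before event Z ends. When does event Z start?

5:11 PM

Event A starts at 6:31 PM − 524 min = 9:47 AM.
Event D ends at 9:47 AM + 175 min = 12:42 PM.
Event W ends at 12:42 PM + 209 min = 4:11 PM.
Event Z starts at 4:11 PM + 60 min = 5:11 PM.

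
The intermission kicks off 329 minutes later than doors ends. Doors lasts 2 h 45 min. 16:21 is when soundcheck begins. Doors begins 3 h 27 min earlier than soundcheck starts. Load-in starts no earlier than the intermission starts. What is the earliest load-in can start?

21:08

Doors starts at 16:21 − 207 min = 12:54.
Doors ends at 12:54 + 165 min = 15:39.
The intermission starts at 15:39 + 329 min = 21:08.
Load-in is bounded by the intermission, so the earliest it can start is 21:08.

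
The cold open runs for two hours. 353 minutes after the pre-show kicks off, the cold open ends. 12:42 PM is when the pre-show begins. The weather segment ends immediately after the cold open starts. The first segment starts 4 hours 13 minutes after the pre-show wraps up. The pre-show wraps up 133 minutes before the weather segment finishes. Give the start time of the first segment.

The cold open ends at 12:42 PM + 353 min = 6:35 PM.
The cold open starts at 6:35 PM − 120 min = 4:35 PM.
So the weather segment ends at 4:35 PM.
The pre-show ends at 4:35 PM − 133 min = 2:22 PM.
The first segment starts at 2:22 PM + 253 min = 6:35 PM.

6:35 PM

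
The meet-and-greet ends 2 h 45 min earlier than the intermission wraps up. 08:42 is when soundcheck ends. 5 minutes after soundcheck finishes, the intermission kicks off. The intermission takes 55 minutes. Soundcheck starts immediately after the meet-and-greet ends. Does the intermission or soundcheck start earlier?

The intermission starts at 08:42 + 5 min = 08:47.
The intermission ends at 08:47 + 55 min = 09:42.
The meet-and-greet ends at 09:42 − 165 min = 06:57.
So soundcheck starts at 06:57.
The intermission starts at 08:47 and soundcheck starts at 06:57, so soundcheck is first.

soundcheck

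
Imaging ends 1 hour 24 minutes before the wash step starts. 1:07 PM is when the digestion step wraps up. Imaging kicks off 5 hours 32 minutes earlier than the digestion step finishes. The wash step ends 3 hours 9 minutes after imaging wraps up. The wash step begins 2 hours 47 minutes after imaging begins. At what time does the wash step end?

Imaging starts at 1:07 PM − 332 min = 7:35 AM.
The wash step starts at 7:35 AM + 167 min = 10:22 AM.
Imaging ends at 10:22 AM − 84 min = 8:58 AM.
The wash step ends at 8:58 AM + 189 min = 12:07 PM.

12:07 PM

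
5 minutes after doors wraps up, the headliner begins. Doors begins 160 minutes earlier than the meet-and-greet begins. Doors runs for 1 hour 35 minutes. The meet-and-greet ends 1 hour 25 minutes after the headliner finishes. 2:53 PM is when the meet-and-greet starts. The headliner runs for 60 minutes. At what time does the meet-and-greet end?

Doors starts at 2:53 PM − 160 min = 12:13 PM.
Doors ends at 12:13 PM + 95 min = 1:48 PM.
The headliner starts at 1:48 PM + 5 min = 1:53 PM.
The headliner ends at 1:53 PM + 60 min = 2:53 PM.
The meet-and-greet ends at 2:53 PM + 85 min = 4:18 PM.

4:18 PM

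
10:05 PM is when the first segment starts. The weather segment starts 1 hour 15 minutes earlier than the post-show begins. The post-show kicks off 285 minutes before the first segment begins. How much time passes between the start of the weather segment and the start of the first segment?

6 hours

The post-show starts at 10:05 PM − 285 min = 5:20 PM.
The weather segment starts at 5:20 PM − 75 min = 4:05 PM.
From 4:05 PM to 10:05 PM is 6 hours.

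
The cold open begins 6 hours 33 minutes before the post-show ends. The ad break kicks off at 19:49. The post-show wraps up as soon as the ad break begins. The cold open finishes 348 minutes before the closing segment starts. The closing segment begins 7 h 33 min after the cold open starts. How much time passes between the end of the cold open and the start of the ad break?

288 minutes

The post-show ends at 19:49.
The cold open starts at 19:49 − 393 min = 13:16.
The closing segment starts at 13:16 + 453 min = 20:49.
The cold open ends at 20:49 − 348 min = 15:01.
From 15:01 to 19:49 is 288 minutes.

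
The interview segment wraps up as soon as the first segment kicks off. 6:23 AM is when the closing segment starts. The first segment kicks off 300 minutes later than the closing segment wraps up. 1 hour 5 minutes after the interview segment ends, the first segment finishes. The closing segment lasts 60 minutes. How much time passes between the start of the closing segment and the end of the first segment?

7 hours 5 minutes

The closing segment ends at 6:23 AM + 60 min = 7:23 AM.
The first segment starts at 7:23 AM + 300 min = 12:23 PM.
So the interview segment ends at 12:23 PM.
The first segment ends at 12:23 PM + 65 min = 1:28 PM.
From 6:23 AM to 1:28 PM is 7 hours 5 minutes.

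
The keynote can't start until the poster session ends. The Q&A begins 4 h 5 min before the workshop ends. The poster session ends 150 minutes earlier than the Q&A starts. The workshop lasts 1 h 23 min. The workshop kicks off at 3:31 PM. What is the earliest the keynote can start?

10:19 AM

The workshop ends at 3:31 PM + 83 min = 4:54 PM.
The Q&A starts at 4:54 PM − 245 min = 12:49 PM.
The poster session ends at 12:49 PM − 150 min = 10:19 AM.
The keynote is bounded by the poster session, so the earliest it can start is 10:19 AM.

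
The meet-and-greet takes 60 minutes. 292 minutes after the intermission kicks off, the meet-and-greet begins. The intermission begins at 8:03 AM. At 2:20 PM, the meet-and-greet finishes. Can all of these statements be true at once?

No

The meet-and-greet starts at 8:03 AM + 292 min = 12:55 PM.
The meet-and-greet ends at 12:55 PM + 60 min = 1:55 PM.
But the meet-and-greet is also said to end at 2:20 PM — a 25-minute conflict.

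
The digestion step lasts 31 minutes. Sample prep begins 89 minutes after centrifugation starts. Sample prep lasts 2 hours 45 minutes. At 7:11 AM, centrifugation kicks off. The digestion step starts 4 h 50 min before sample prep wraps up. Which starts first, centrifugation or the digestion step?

Sample prep starts at 7:11 AM + 89 min = 8:40 AM.
Sample prep ends at 8:40 AM + 165 min = 11:25 AM.
The digestion step starts at 11:25 AM − 290 min = 6:35 AM.
Centrifugation starts at 7:11 AM and the digestion step starts at 6:35 AM, so the digestion step is first.

the digestion step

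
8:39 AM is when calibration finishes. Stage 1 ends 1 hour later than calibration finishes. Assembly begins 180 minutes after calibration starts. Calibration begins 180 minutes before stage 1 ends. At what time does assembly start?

9:39 AM

Stage 1 ends at 8:39 AM + 60 min = 9:39 AM.
Calibration starts at 9:39 AM − 180 min = 6:39 AM.
Assembly starts at 6:39 AM + 180 min = 9:39 AM.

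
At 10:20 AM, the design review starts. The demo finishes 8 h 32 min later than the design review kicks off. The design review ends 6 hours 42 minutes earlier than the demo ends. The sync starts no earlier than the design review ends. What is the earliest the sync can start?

12:10 PM

The demo ends at 10:20 AM + 512 min = 6:52 PM.
The design review ends at 6:52 PM − 402 min = 12:10 PM.
The sync is bounded by the design review, so the earliest it can start is 12:10 PM.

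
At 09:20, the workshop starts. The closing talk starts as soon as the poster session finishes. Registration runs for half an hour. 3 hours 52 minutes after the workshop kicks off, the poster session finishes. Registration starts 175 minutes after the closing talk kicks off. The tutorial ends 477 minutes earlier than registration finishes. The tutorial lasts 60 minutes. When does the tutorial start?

The poster session ends at 09:20 + 232 min = 13:12.
So the closing talk starts at 13:12.
Registration starts at 13:12 + 175 min = 16:07.
Registration ends at 16:07 + 30 min = 16:37.
The tutorial ends at 16:37 − 477 min = 08:40.
The tutorial starts at 08:40 − 60 min = 07:40.

07:40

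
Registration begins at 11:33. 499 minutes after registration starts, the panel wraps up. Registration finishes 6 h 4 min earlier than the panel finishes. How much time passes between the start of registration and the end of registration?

2 h 15 min

The panel ends at 11:33 + 499 min = 19:52.
Registration ends at 19:52 − 364 min = 13:48.
From 11:33 to 13:48 is 2 h 15 min.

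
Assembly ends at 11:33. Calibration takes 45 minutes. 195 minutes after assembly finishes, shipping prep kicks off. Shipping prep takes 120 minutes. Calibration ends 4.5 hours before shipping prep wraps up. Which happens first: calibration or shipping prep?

calibration

Shipping prep starts at 11:33 + 195 min = 14:48.
Shipping prep ends at 14:48 + 120 min = 16:48.
Calibration ends at 16:48 − 270 min = 12:18.
Calibration starts at 12:18 − 45 min = 11:33.
Calibration starts at 11:33 and shipping prep starts at 14:48, so calibration is first.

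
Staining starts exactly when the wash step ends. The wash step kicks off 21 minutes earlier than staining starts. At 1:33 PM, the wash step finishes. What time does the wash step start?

Staining starts at 1:33 PM.
The wash step starts at 1:33 PM − 21 min = 1:12 PM.

1:12 PM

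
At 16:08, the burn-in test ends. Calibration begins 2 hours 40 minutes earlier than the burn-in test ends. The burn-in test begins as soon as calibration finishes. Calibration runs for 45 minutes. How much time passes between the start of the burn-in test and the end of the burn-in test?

Calibration starts at 16:08 − 160 min = 13:28.
Calibration ends at 13:28 + 45 min = 14:13.
So the burn-in test starts at 14:13.
From 14:13 to 16:08 is 115 minutes.

115 minutes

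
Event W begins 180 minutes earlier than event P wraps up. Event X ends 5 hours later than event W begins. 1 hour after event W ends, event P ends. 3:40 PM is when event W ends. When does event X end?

Event P ends at 3:40 PM + 60 min = 4:40 PM.
Event W starts at 4:40 PM − 180 min = 1:40 PM.
Event X ends at 1:40 PM + 300 min = 6:40 PM.

6:40 PM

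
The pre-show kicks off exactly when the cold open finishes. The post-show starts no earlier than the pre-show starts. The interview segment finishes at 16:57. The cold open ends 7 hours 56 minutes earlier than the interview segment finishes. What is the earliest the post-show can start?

The cold open ends at 16:57 − 476 min = 09:01.
So the pre-show starts at 09:01.
The post-show is bounded by the pre-show, so the earliest it can start is 09:01.

09:01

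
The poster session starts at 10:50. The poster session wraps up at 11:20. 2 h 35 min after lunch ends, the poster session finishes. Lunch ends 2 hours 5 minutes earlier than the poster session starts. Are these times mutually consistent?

Yes

Lunch ends at 10:50 − 125 min = 08:45.
The poster session ends at 08:45 + 155 min = 11:20.
That matches the stated 11:20, so the schedule is consistent.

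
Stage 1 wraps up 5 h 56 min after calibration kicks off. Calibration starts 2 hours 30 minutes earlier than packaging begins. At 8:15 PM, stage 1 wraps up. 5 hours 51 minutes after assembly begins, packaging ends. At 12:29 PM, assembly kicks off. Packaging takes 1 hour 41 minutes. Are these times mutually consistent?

No

Packaging ends at 12:29 PM + 351 min = 6:20 PM.
Packaging starts at 6:20 PM − 101 min = 4:39 PM.
Calibration starts at 4:39 PM − 150 min = 2:09 PM.
Stage 1 ends at 2:09 PM + 356 min = 8:05 PM.
But stage 1 is also said to end at 8:15 PM — a 10-minute conflict.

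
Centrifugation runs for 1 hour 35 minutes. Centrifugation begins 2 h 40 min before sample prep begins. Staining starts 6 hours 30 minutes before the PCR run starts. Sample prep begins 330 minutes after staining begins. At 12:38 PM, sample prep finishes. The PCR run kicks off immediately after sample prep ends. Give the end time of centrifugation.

The PCR run starts at 12:38 PM.
Staining starts at 12:38 PM − 390 min = 6:08 AM.
Sample prep starts at 6:08 AM + 330 min = 11:38 AM.
Centrifugation starts at 11:38 AM − 160 min = 8:58 AM.
Centrifugation ends at 8:58 AM + 95 min = 10:33 AM.

10:33 AM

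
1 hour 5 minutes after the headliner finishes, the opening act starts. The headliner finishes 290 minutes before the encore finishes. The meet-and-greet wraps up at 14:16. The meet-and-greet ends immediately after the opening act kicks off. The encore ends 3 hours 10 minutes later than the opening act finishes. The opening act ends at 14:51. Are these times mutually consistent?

The encore ends at 14:51 + 190 min = 18:01.
The headliner ends at 18:01 − 290 min = 13:11.
The opening act starts at 13:11 + 65 min = 14:16.
So the meet-and-greet ends at 14:16.
That matches the stated 14:16, so the schedule is consistent.

Yes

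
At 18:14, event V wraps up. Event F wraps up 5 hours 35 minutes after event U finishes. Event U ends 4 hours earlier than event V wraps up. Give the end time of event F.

19:49

Event U ends at 18:14 − 240 min = 14:14.
Event F ends at 14:14 + 335 min = 19:49.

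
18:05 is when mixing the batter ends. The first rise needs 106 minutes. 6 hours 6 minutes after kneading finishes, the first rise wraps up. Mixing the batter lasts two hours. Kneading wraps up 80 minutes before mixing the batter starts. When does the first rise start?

Mixing the batter starts at 18:05 − 120 min = 16:05.
Kneading ends at 16:05 − 80 min = 14:45.
The first rise ends at 14:45 + 366 min = 20:51.
The first rise starts at 20:51 − 106 min = 19:05.

19:05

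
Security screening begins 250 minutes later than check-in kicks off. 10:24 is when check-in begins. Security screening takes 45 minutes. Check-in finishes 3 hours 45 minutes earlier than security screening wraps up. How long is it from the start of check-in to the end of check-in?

Security screening starts at 10:24 + 250 min = 14:34.
Security screening ends at 14:34 + 45 min = 15:19.
Check-in ends at 15:19 − 225 min = 11:34.
From 10:24 to 11:34 is 1 h 10 min.

1 h 10 min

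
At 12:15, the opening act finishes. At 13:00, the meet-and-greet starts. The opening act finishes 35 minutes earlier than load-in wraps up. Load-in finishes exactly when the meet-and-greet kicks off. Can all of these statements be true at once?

No

Load-in ends at 13:00.
The opening act ends at 13:00 − 35 min = 12:25.
But the opening act is also said to end at 12:15 — a 10-minute conflict.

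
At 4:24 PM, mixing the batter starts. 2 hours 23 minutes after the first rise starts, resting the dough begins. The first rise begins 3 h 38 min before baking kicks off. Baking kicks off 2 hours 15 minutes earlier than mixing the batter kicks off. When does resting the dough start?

Baking starts at 4:24 PM − 135 min = 2:09 PM.
The first rise starts at 2:09 PM − 218 min = 10:31 AM.
Resting the dough starts at 10:31 AM + 143 min = 12:54 PM.

12:54 PM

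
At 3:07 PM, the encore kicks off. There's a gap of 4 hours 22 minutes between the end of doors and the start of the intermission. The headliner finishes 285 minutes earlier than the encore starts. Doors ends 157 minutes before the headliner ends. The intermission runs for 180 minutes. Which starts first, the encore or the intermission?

The headliner ends at 3:07 PM − 285 min = 10:22 AM.
Doors ends at 10:22 AM − 157 min = 7:45 AM.
The intermission starts at 7:45 AM + 262 min = 12:07 PM.
The encore starts at 3:07 PM and the intermission starts at 12:07 PM, so the intermission is first.

the intermission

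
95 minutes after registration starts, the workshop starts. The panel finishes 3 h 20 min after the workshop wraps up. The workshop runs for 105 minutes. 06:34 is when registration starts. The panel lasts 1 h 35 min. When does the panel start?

11:39

The workshop starts at 06:34 + 95 min = 08:09.
The workshop ends at 08:09 + 105 min = 09:54.
The panel ends at 09:54 + 200 min = 13:14.
The panel starts at 13:14 − 95 min = 11:39.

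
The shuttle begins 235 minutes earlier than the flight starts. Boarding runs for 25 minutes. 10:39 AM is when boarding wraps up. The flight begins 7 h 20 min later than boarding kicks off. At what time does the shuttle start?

Boarding starts at 10:39 AM − 25 min = 10:14 AM.
The flight starts at 10:14 AM + 440 min = 5:34 PM.
The shuttle starts at 5:34 PM − 235 min = 1:39 PM.

1:39 PM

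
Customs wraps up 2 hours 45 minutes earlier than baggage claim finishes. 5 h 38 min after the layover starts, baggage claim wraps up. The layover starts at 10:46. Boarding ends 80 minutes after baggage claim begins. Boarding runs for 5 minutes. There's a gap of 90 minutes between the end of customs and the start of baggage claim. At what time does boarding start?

Baggage claim ends at 10:46 + 338 min = 16:24.
Customs ends at 16:24 − 165 min = 13:39.
Baggage claim starts at 13:39 + 90 min = 15:09.
Boarding ends at 15:09 + 80 min = 16:29.
Boarding starts at 16:29 − 5 min = 16:24.

16:24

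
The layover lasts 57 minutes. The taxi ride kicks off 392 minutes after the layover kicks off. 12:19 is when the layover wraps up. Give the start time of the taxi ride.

The layover starts at 12:19 − 57 min = 11:22.
The taxi ride starts at 11:22 + 392 min = 17:54.

17:54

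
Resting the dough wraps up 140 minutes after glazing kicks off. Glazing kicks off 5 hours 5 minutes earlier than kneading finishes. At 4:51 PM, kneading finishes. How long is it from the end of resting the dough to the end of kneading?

Glazing starts at 4:51 PM − 305 min = 11:46 AM.
Resting the dough ends at 11:46 AM + 140 min = 2:06 PM.
From 2:06 PM to 4:51 PM is 2 h 45 min.

2 h 45 min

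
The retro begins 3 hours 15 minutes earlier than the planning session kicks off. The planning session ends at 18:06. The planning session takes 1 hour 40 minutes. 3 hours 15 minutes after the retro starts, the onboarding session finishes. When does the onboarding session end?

16:26

The planning session starts at 18:06 − 100 min = 16:26.
The retro starts at 16:26 − 195 min = 13:11.
The onboarding session ends at 13:11 + 195 min = 16:26.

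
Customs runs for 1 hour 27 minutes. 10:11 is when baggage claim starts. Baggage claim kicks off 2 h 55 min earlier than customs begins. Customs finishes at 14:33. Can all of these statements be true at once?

Yes

Customs starts at 14:33 − 87 min = 13:06.
Baggage claim starts at 13:06 − 175 min = 10:11.
That matches the stated 10:11, so the schedule is consistent.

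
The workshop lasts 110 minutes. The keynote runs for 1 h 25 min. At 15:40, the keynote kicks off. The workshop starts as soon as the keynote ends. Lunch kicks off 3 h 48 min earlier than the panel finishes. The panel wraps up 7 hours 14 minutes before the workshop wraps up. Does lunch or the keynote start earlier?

The keynote ends at 15:40 + 85 min = 17:05.
So the workshop starts at 17:05.
The workshop ends at 17:05 + 110 min = 18:55.
The panel ends at 18:55 − 434 min = 11:41.
Lunch starts at 11:41 − 228 min = 07:53.
Lunch starts at 07:53 and the keynote starts at 15:40, so lunch is first.

lunch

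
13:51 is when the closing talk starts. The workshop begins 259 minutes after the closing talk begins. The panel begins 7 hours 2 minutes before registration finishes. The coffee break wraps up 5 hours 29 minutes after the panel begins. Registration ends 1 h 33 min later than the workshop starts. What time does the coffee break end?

18:10

The workshop starts at 13:51 + 259 min = 18:10.
Registration ends at 18:10 + 93 min = 19:43.
The panel starts at 19:43 − 422 min = 12:41.
The coffee break ends at 12:41 + 329 min = 18:10.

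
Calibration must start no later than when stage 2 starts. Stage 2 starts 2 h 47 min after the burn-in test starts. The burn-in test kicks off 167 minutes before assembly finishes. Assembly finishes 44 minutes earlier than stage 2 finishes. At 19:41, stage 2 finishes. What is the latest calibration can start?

18:57

Assembly ends at 19:41 − 44 min = 18:57.
The burn-in test starts at 18:57 − 167 min = 16:10.
Stage 2 starts at 16:10 + 167 min = 18:57.
Calibration is bounded by stage 2, so the latest it can start is 18:57.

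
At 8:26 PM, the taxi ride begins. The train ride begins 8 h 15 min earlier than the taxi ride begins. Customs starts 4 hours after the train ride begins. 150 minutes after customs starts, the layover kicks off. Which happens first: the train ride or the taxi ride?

the train ride

The train ride starts at 8:26 PM − 495 min = 12:11 PM.
The train ride starts at 12:11 PM and the taxi ride starts at 8:26 PM, so the train ride is first.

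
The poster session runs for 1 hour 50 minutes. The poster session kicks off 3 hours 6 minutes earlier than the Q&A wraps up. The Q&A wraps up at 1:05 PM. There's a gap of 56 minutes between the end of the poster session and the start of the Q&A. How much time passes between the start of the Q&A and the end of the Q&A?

The poster session starts at 1:05 PM − 186 min = 9:59 AM.
The poster session ends at 9:59 AM + 110 min = 11:49 AM.
The Q&A starts at 11:49 AM + 56 min = 12:45 PM.
From 12:45 PM to 1:05 PM is 20 minutes.

20 minutes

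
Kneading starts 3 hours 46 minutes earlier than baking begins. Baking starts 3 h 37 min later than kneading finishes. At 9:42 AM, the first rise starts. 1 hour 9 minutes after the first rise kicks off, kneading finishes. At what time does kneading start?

Kneading ends at 9:42 AM + 69 min = 10:51 AM.
Baking starts at 10:51 AM + 217 min = 2:28 PM.
Kneading starts at 2:28 PM − 226 min = 10:42 AM.

10:42 AM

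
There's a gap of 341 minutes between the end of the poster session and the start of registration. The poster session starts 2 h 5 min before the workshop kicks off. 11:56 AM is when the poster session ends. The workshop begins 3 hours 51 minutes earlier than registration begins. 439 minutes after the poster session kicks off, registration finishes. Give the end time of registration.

Registration starts at 11:56 AM + 341 min = 5:37 PM.
The workshop starts at 5:37 PM − 231 min = 1:46 PM.
The poster session starts at 1:46 PM − 125 min = 11:41 AM.
Registration ends at 11:41 AM + 439 min = 7:00 PM.

7:00 PM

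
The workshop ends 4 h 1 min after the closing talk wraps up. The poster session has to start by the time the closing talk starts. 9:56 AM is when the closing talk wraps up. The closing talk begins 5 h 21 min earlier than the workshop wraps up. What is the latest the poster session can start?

8:36 AM

The workshop ends at 9:56 AM + 241 min = 1:57 PM.
The closing talk starts at 1:57 PM − 321 min = 8:36 AM.
The poster session is bounded by the closing talk, so the latest it can start is 8:36 AM.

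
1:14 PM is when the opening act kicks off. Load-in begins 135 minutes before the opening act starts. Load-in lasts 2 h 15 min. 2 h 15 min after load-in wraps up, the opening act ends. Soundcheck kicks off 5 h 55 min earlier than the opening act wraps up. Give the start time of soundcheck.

9:34 AM

Load-in starts at 1:14 PM − 135 min = 10:59 AM.
Load-in ends at 10:59 AM + 135 min = 1:14 PM.
The opening act ends at 1:14 PM + 135 min = 3:29 PM.
Soundcheck starts at 3:29 PM − 355 min = 9:34 AM.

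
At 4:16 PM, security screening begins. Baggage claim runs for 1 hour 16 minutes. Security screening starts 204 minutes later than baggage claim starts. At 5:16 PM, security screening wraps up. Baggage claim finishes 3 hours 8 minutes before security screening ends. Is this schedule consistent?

Yes

Baggage claim ends at 5:16 PM − 188 min = 2:08 PM.
Baggage claim starts at 2:08 PM − 76 min = 12:52 PM.
Security screening starts at 12:52 PM + 204 min = 4:16 PM.
That matches the stated 4:16 PM, so the schedule is consistent.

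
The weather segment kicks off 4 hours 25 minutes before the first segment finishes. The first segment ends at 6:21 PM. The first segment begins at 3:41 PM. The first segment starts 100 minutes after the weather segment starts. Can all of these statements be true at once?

No

The weather segment starts at 6:21 PM − 265 min = 1:56 PM.
The first segment starts at 1:56 PM + 100 min = 3:36 PM.
But the first segment is also said to start at 3:41 PM — a 5-minute conflict.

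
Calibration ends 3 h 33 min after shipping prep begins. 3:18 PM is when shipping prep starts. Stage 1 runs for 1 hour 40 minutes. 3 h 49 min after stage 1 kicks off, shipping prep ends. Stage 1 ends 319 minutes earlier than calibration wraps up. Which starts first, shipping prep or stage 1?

Calibration ends at 3:18 PM + 213 min = 6:51 PM.
Stage 1 ends at 6:51 PM − 319 min = 1:32 PM.
Stage 1 starts at 1:32 PM − 100 min = 11:52 AM.
Shipping prep starts at 3:18 PM and stage 1 starts at 11:52 AM, so stage 1 is first.

stage 1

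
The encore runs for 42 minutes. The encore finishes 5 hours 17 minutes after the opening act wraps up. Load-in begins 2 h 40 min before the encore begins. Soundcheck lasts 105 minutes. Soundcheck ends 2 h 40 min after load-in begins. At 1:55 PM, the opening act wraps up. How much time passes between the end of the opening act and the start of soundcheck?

2 hours 50 minutes

The encore ends at 1:55 PM + 317 min = 7:12 PM.
The encore starts at 7:12 PM − 42 min = 6:30 PM.
Load-in starts at 6:30 PM − 160 min = 3:50 PM.
Soundcheck ends at 3:50 PM + 160 min = 6:30 PM.
Soundcheck starts at 6:30 PM − 105 min = 4:45 PM.
From 1:55 PM to 4:45 PM is 2 hours 50 minutes.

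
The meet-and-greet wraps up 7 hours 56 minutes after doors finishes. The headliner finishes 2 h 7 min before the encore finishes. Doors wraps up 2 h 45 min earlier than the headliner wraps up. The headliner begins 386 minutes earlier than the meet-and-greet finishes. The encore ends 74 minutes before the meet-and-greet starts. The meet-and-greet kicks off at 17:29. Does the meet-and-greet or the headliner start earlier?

The encore ends at 17:29 − 74 min = 16:15.
The headliner ends at 16:15 − 127 min = 14:08.
Doors ends at 14:08 − 165 min = 11:23.
The meet-and-greet ends at 11:23 + 476 min = 19:19.
The headliner starts at 19:19 − 386 min = 12:53.
The meet-and-greet starts at 17:29 and the headliner starts at 12:53, so the headliner is first.

the headliner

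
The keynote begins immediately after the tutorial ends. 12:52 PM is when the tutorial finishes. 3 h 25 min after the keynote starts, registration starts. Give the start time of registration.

The keynote starts at 12:52 PM.
Registration starts at 12:52 PM + 205 min = 4:17 PM.

4:17 PM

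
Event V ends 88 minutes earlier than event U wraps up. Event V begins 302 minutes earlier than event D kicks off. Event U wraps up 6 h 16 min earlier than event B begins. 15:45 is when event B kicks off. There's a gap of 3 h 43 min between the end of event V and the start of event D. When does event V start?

06:42

Event U ends at 15:45 − 376 min = 09:29.
Event V ends at 09:29 − 88 min = 08:01.
Event D starts at 08:01 + 223 min = 11:44.
Event V starts at 11:44 − 302 min = 06:42.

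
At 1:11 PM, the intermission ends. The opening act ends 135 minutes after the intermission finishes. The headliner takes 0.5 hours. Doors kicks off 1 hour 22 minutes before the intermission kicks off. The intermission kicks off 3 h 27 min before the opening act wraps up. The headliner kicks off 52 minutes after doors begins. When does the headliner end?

The opening act ends at 1:11 PM + 135 min = 3:26 PM.
The intermission starts at 3:26 PM − 207 min = 11:59 AM.
Doors starts at 11:59 AM − 82 min = 10:37 AM.
The headliner starts at 10:37 AM + 52 min = 11:29 AM.
The headliner ends at 11:29 AM + 30 min = 11:59 AM.

11:59 AM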